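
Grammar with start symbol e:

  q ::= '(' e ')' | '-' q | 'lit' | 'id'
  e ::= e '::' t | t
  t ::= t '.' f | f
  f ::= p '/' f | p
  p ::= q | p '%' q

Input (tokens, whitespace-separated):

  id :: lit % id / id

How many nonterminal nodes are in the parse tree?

[e [e [t [f [p [q id]]]]] :: [t [f [p [p [q lit]] % [q id]] / [f [p [q id]]]]]]

15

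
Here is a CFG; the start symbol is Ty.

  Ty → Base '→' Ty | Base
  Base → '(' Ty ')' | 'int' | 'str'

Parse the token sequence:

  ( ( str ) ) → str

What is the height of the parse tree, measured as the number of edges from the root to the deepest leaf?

6

[Ty [Base ( [Ty [Base ( [Ty [Base str]] )]] )] → [Ty [Base str]]]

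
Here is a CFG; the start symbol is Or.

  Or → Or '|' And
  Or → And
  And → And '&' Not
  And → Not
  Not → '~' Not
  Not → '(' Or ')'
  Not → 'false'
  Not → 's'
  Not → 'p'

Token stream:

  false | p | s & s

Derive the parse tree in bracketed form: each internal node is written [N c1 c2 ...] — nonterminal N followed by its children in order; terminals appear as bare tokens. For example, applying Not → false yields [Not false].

[Or [Or [Or [And [Not false]]] | [And [Not p]]] | [And [And [Not s]] & [Not s]]]

Or
Or | And
Or | And | And
And | And | And
Not | And | And
false | And | And
false | Not | And
false | p | And
false | p | And & Not
false | p | Not & Not
false | p | s & Not
false | p | s & s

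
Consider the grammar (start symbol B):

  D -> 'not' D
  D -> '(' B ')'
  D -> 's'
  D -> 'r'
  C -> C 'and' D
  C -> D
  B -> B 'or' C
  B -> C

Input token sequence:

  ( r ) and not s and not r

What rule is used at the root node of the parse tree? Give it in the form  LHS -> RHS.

B -> C

[B [C [C [C [D ( [B [C [D r]]] )]] and [D not [D s]]] and [D not [D r]]]]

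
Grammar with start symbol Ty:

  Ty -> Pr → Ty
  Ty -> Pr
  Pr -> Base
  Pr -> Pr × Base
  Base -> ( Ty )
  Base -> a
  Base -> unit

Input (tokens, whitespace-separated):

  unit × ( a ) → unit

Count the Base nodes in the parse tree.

[Ty [Pr [Pr [Base unit]] × [Base ( [Ty [Pr [Base a]]] )]] → [Ty [Pr [Base unit]]]]

4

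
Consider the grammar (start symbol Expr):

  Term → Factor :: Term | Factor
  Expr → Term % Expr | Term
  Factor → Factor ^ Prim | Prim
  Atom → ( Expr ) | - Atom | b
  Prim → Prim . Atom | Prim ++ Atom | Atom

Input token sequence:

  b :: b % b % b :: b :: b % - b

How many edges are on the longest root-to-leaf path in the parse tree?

9

[Expr [Term [Factor [Prim [Atom b]]] :: [Term [Factor [Prim [Atom b]]]]] % [Expr [Term [Factor [Prim [Atom b]]]] % [Expr [Term [Factor [Prim [Atom b]]] :: [Term [Factor [Prim [Atom b]]] :: [Term [Factor [Prim [Atom b]]]]]] % [Expr [Term [Factor [Prim [Atom - [Atom b]]]]]]]]]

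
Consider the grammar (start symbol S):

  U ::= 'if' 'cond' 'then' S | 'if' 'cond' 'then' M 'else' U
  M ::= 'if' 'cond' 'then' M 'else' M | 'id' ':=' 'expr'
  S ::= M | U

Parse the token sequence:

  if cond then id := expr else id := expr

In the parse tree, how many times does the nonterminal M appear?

3

[S [M if cond then [M id := expr] else [M id := expr]]]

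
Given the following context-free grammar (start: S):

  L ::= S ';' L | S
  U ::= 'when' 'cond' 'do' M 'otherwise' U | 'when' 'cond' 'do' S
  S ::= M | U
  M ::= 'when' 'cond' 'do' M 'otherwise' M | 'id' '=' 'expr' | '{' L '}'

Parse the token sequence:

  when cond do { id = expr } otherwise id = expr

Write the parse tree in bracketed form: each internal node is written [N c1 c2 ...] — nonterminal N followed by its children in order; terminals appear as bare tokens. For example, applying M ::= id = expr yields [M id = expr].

S
M
when cond do M otherwise M
when cond do { L } otherwise M
when cond do { S } otherwise M
when cond do { M } otherwise M
when cond do { id = expr } otherwise M
when cond do { id = expr } otherwise id = expr

[S [M when cond do [M { [L [S [M id = expr]]] }] otherwise [M id = expr]]]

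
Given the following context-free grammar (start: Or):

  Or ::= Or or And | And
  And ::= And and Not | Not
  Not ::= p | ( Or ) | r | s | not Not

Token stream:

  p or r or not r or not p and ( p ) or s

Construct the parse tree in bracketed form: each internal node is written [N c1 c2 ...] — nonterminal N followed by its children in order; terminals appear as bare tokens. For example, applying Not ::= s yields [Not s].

[Or [Or [Or [Or [Or [And [Not p]]] or [And [Not r]]] or [And [Not not [Not r]]]] or [And [And [Not not [Not p]]] and [Not ( [Or [And [Not p]]] )]]] or [And [Not s]]]

Or
Or or And
Or or And or And
Or or And or And or And
Or or And or And or And or And
And or And or And or And or And
Not or And or And or And or And
p or And or And or And or And
p or Not or And or And or And
p or r or And or And or And
p or r or Not or And or And
p or r or not Not or And or And
p or r or not r or And or And
p or r or not r or And and Not or And
p or r or not r or Not and Not or And
p or r or not r or not Not and Not or And
p or r or not r or not p and Not or And
p or r or not r or not p and ( Or ) or And
p or r or not r or not p and ( And ) or And
p or r or not r or not p and ( Not ) or And
p or r or not r or not p and ( p ) or And
p or r or not r or not p and ( p ) or Not
p or r or not r or not p and ( p ) or s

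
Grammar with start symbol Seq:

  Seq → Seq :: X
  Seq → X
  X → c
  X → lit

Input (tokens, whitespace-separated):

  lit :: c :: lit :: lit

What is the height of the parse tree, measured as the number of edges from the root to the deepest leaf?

[Seq [Seq [Seq [Seq [X lit]] :: [X c]] :: [X lit]] :: [X lit]]

5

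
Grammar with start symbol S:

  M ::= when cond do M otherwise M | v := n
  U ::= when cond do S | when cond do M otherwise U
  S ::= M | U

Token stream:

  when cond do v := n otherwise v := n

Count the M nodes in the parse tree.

3

[S [M when cond do [M v := n] otherwise [M v := n]]]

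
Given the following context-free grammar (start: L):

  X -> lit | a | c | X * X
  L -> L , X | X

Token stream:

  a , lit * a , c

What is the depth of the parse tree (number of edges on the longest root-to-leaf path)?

[L [L [L [X a]] , [X [X lit] * [X a]]] , [X c]]

4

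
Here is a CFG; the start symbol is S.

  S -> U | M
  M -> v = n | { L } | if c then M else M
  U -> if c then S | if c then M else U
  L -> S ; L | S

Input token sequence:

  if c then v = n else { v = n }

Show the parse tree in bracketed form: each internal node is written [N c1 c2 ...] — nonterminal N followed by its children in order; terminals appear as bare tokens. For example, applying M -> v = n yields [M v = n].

[S [M if c then [M v = n] else [M { [L [S [M v = n]]] }]]]

S
M
if c then M else M
if c then v = n else M
if c then v = n else { L }
if c then v = n else { S }
if c then v = n else { M }
if c then v = n else { v = n }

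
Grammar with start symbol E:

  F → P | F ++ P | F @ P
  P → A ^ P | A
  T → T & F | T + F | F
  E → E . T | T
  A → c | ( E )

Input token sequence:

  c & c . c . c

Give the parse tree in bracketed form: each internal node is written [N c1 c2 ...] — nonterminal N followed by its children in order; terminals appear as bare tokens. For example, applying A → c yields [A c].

[E [E [E [T [T [F [P [A c]]]] & [F [P [A c]]]]] . [T [F [P [A c]]]]] . [T [F [P [A c]]]]]

E
E . T
E . T . T
T . T . T
T & F . T . T
F & F . T . T
P & F . T . T
A & F . T . T
c & F . T . T
c & P . T . T
c & A . T . T
c & c . T . T
c & c . F . T
c & c . P . T
c & c . A . T
c & c . c . T
c & c . c . F
c & c . c . P
c & c . c . A
c & c . c . c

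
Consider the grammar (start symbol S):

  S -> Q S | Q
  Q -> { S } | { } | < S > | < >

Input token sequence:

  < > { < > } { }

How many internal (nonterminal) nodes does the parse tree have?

8

[S [Q < >] [S [Q { [S [Q < >]] }] [S [Q { }]]]]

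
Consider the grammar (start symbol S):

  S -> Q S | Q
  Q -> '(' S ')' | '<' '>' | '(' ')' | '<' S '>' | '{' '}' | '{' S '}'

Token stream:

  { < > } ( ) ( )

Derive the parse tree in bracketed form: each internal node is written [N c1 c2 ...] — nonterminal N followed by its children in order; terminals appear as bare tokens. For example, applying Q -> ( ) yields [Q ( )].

[S [Q { [S [Q < >]] }] [S [Q ( )] [S [Q ( )]]]]

S
Q S
{ S } S
{ Q } S
{ < > } S
{ < > } Q S
{ < > } ( ) S
{ < > } ( ) Q
{ < > } ( ) ( )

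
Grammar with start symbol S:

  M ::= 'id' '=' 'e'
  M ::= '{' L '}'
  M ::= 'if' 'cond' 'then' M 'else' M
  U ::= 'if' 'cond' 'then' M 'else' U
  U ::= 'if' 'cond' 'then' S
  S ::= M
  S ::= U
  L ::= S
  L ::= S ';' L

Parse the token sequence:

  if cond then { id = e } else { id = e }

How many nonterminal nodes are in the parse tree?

10

[S [M if cond then [M { [L [S [M id = e]]] }] else [M { [L [S [M id = e]]] }]]]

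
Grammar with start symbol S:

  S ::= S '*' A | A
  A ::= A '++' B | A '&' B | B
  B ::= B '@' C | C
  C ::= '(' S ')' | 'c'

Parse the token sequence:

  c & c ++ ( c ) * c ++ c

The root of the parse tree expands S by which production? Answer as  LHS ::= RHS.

[S [S [A [A [A [B [C c]]] & [B [C c]]] ++ [B [C ( [S [A [B [C c]]]] )]]]] * [A [A [B [C c]]] ++ [B [C c]]]]

S ::= S '*' A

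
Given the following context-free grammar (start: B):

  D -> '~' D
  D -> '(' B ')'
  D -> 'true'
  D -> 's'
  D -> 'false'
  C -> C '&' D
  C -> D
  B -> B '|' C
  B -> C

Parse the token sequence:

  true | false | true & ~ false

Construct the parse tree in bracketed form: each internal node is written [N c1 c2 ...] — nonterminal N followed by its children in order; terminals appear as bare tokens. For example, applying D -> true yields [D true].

B
B | C
B | C | C
C | C | C
D | C | C
true | C | C
true | D | C
true | false | C
true | false | C & D
true | false | D & D
true | false | true & D
true | false | true & ~ D
true | false | true & ~ false

[B [B [B [C [D true]]] | [C [D false]]] | [C [C [D true]] & [D ~ [D false]]]]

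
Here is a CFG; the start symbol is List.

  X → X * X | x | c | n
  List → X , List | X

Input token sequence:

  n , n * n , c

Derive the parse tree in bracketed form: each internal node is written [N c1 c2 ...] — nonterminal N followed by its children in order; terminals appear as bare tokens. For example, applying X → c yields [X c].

List
X , List
n , List
n , X , List
n , X * X , List
n , n * X , List
n , n * n , List
n , n * n , X
n , n * n , c

[List [X n] , [List [X [X n] * [X n]] , [List [X c]]]]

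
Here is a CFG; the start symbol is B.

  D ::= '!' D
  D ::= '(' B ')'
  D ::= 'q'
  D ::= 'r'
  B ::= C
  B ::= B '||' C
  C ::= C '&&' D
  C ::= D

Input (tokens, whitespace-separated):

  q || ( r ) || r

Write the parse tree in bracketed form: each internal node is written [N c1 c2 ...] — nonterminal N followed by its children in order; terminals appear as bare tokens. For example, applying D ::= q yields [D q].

B
B || C
B || C || C
C || C || C
D || C || C
q || C || C
q || D || C
q || ( B ) || C
q || ( C ) || C
q || ( D ) || C
q || ( r ) || C
q || ( r ) || D
q || ( r ) || r

[B [B [B [C [D q]]] || [C [D ( [B [C [D r]]] )]]] || [C [D r]]]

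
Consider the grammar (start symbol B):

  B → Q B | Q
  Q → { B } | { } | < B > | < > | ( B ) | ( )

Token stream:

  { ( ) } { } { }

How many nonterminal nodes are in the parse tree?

[B [Q { [B [Q ( )]] }] [B [Q { }] [B [Q { }]]]]

8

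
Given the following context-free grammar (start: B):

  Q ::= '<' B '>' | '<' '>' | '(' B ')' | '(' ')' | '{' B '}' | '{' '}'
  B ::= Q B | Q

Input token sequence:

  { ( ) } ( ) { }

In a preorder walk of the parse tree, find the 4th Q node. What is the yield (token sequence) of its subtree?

[B [Q { [B [Q ( )]] }] [B [Q ( )] [B [Q { }]]]]

{ }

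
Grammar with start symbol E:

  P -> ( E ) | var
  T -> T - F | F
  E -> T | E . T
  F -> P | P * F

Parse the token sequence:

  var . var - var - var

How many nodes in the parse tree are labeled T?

[E [E [T [F [P var]]]] . [T [T [T [F [P var]]] - [F [P var]]] - [F [P var]]]]

4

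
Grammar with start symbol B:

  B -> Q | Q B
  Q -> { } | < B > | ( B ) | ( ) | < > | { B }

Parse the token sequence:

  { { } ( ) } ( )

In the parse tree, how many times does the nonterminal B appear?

[B [Q { [B [Q { }] [B [Q ( )]]] }] [B [Q ( )]]]

4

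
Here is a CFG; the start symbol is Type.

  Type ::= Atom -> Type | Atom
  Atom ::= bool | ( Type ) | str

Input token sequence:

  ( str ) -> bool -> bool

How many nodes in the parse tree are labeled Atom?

[Type [Atom ( [Type [Atom str]] )] -> [Type [Atom bool] -> [Type [Atom bool]]]]

4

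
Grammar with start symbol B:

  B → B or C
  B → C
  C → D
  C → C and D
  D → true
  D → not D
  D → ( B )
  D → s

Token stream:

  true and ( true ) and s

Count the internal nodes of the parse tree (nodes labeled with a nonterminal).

[B [C [C [C [D true]] and [D ( [B [C [D true]]] )]] and [D s]]]

10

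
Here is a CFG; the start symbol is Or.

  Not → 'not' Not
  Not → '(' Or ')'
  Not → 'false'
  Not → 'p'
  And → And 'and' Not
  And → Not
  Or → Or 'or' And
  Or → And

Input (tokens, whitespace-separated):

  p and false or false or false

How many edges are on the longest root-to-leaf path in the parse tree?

[Or [Or [Or [And [And [Not p]] and [Not false]]] or [And [Not false]]] or [And [Not false]]]

6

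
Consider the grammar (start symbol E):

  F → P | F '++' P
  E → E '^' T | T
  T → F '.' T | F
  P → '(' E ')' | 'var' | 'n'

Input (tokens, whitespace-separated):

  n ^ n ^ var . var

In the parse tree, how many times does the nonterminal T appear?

4

[E [E [E [T [F [P n]]]] ^ [T [F [P n]]]] ^ [T [F [P var]] . [T [F [P var]]]]]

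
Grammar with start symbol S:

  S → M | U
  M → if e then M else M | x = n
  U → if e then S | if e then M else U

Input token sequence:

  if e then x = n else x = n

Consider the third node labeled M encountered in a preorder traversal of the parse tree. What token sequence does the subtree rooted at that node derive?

[S [M if e then [M x = n] else [M x = n]]]

x = n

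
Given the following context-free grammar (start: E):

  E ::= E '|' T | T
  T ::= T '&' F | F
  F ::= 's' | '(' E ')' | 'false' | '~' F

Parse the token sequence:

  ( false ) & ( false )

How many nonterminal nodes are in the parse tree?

11

[E [T [T [F ( [E [T [F false]]] )]] & [F ( [E [T [F false]]] )]]]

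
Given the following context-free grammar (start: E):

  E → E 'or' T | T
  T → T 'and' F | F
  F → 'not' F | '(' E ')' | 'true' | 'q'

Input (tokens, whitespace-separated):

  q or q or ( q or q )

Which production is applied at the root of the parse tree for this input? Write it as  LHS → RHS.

E → E 'or' T

[E [E [E [T [F q]]] or [T [F q]]] or [T [F ( [E [E [T [F q]]] or [T [F q]]] )]]]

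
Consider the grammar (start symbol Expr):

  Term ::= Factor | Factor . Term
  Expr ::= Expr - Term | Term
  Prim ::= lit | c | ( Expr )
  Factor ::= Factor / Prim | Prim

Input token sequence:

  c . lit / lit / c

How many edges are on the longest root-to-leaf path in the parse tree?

7

[Expr [Term [Factor [Prim c]] . [Term [Factor [Factor [Factor [Prim lit]] / [Prim lit]] / [Prim c]]]]]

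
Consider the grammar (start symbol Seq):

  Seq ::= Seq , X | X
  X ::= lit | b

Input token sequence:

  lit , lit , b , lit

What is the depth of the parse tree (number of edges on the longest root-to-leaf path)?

5

[Seq [Seq [Seq [Seq [X lit]] , [X lit]] , [X b]] , [X lit]]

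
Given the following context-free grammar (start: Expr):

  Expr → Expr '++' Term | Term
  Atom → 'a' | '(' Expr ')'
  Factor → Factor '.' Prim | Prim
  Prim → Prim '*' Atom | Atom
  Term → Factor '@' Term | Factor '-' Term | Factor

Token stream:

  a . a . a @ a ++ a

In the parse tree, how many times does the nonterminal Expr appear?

[Expr [Expr [Term [Factor [Factor [Factor [Prim [Atom a]]] . [Prim [Atom a]]] . [Prim [Atom a]]] @ [Term [Factor [Prim [Atom a]]]]]] ++ [Term [Factor [Prim [Atom a]]]]]

2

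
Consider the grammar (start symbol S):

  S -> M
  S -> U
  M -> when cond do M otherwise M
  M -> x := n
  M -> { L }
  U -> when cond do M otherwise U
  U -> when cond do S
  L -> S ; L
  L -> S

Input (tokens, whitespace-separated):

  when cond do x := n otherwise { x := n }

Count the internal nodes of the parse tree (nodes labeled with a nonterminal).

7

[S [M when cond do [M x := n] otherwise [M { [L [S [M x := n]]] }]]]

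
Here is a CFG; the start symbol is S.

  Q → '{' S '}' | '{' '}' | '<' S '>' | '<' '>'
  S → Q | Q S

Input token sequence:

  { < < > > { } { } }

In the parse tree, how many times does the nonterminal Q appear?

5

[S [Q { [S [Q < [S [Q < >]] >] [S [Q { }] [S [Q { }]]]] }]]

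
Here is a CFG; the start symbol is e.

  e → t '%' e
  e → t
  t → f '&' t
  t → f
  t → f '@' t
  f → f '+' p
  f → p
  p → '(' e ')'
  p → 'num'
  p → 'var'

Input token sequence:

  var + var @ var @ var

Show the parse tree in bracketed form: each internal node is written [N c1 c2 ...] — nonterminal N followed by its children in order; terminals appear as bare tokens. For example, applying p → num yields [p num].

e
t
f @ t
f + p @ t
p + p @ t
var + p @ t
var + var @ t
var + var @ f @ t
var + var @ p @ t
var + var @ var @ t
var + var @ var @ f
var + var @ var @ p
var + var @ var @ var

[e [t [f [f [p var]] + [p var]] @ [t [f [p var]] @ [t [f [p var]]]]]]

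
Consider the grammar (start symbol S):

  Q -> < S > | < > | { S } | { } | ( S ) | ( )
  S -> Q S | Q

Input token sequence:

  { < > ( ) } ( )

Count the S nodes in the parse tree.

4

[S [Q { [S [Q < >] [S [Q ( )]]] }] [S [Q ( )]]]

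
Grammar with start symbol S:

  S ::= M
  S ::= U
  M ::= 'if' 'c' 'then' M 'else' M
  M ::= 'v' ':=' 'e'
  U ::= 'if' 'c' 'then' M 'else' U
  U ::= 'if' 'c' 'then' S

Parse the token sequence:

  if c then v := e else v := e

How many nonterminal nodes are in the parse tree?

[S [M if c then [M v := e] else [M v := e]]]

4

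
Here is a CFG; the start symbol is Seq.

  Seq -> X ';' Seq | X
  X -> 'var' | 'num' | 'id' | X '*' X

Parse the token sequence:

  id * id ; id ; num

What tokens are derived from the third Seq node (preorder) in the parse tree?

[Seq [X [X id] * [X id]] ; [Seq [X id] ; [Seq [X num]]]]

num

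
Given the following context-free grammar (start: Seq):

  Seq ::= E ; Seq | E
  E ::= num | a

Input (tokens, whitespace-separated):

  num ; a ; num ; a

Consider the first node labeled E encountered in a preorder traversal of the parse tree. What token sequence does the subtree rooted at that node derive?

num

[Seq [E num] ; [Seq [E a] ; [Seq [E num] ; [Seq [E a]]]]]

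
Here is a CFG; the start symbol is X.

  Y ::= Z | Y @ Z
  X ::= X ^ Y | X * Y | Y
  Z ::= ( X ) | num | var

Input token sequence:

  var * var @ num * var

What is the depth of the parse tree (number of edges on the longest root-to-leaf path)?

[X [X [X [Y [Z var]]] * [Y [Y [Z var]] @ [Z num]]] * [Y [Z var]]]

5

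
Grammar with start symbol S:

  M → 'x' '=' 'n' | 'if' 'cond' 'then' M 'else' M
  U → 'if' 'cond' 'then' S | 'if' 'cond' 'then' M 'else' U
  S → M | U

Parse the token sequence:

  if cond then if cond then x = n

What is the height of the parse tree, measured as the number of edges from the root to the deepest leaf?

6

[S [U if cond then [S [U if cond then [S [M x = n]]]]]]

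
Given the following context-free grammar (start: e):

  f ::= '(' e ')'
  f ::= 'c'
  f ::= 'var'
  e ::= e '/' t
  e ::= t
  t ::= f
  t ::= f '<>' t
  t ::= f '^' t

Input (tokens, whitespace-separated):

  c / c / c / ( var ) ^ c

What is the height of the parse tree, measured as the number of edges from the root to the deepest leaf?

[e [e [e [e [t [f c]]] / [t [f c]]] / [t [f c]]] / [t [f ( [e [t [f var]]] )] ^ [t [f c]]]]

6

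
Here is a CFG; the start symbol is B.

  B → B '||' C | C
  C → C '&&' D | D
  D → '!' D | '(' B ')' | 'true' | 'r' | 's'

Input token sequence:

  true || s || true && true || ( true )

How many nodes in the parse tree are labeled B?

5

[B [B [B [B [C [D true]]] || [C [D s]]] || [C [C [D true]] && [D true]]] || [C [D ( [B [C [D true]]] )]]]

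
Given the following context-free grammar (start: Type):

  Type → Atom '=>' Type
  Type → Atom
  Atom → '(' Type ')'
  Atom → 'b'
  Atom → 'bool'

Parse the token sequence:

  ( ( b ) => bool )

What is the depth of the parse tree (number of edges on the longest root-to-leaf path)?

[Type [Atom ( [Type [Atom ( [Type [Atom b]] )] => [Type [Atom bool]]] )]]

6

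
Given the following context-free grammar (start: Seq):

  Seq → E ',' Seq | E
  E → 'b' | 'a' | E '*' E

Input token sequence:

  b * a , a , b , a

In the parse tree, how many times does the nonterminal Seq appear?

4

[Seq [E [E b] * [E a]] , [Seq [E a] , [Seq [E b] , [Seq [E a]]]]]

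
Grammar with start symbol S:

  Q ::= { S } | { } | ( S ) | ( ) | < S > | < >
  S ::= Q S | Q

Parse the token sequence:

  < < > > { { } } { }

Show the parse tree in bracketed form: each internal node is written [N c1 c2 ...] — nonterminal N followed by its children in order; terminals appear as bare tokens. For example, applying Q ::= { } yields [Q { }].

[S [Q < [S [Q < >]] >] [S [Q { [S [Q { }]] }] [S [Q { }]]]]

S
Q S
< S > S
< Q > S
< < > > S
< < > > Q S
< < > > { S } S
< < > > { Q } S
< < > > { { } } S
< < > > { { } } Q
< < > > { { } } { }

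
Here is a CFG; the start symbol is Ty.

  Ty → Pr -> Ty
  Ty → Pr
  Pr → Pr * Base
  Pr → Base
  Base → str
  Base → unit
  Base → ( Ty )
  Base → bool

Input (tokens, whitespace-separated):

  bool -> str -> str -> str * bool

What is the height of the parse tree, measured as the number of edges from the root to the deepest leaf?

[Ty [Pr [Base bool]] -> [Ty [Pr [Base str]] -> [Ty [Pr [Base str]] -> [Ty [Pr [Pr [Base str]] * [Base bool]]]]]]

7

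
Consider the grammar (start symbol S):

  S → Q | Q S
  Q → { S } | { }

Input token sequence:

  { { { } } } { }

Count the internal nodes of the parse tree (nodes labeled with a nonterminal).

8

[S [Q { [S [Q { [S [Q { }]] }]] }] [S [Q { }]]]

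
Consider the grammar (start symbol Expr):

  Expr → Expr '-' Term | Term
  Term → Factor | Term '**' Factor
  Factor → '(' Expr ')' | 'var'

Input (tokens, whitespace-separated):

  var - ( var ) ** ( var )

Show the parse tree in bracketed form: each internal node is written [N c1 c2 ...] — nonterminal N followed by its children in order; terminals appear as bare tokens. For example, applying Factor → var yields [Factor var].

Expr
Expr - Term
Term - Term
Factor - Term
var - Term
var - Term ** Factor
var - Factor ** Factor
var - ( Expr ) ** Factor
var - ( Term ) ** Factor
var - ( Factor ) ** Factor
var - ( var ) ** Factor
var - ( var ) ** ( Expr )
var - ( var ) ** ( Term )
var - ( var ) ** ( Factor )
var - ( var ) ** ( var )

[Expr [Expr [Term [Factor var]]] - [Term [Term [Factor ( [Expr [Term [Factor var]]] )]] ** [Factor ( [Expr [Term [Factor var]]] )]]]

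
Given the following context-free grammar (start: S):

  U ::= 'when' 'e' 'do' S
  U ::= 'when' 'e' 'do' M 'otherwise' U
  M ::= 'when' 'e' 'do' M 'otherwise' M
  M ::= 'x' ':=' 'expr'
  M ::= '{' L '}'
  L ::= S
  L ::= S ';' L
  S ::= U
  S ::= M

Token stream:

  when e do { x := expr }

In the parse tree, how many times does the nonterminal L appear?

1

[S [U when e do [S [M { [L [S [M x := expr]]] }]]]]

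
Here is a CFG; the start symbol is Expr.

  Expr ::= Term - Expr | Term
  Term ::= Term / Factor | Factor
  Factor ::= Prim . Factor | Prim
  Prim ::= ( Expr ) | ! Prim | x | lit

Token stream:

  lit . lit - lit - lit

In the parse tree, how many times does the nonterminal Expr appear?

3

[Expr [Term [Factor [Prim lit] . [Factor [Prim lit]]]] - [Expr [Term [Factor [Prim lit]]] - [Expr [Term [Factor [Prim lit]]]]]]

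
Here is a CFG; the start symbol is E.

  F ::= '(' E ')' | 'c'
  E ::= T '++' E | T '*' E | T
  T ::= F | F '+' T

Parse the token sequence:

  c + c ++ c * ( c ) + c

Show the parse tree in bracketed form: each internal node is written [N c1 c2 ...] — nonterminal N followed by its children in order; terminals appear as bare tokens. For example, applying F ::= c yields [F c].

E
T ++ E
F + T ++ E
c + T ++ E
c + F ++ E
c + c ++ E
c + c ++ T * E
c + c ++ F * E
c + c ++ c * E
c + c ++ c * T
c + c ++ c * F + T
c + c ++ c * ( E ) + T
c + c ++ c * ( T ) + T
c + c ++ c * ( F ) + T
c + c ++ c * ( c ) + T
c + c ++ c * ( c ) + F
c + c ++ c * ( c ) + c

[E [T [F c] + [T [F c]]] ++ [E [T [F c]] * [E [T [F ( [E [T [F c]]] )] + [T [F c]]]]]]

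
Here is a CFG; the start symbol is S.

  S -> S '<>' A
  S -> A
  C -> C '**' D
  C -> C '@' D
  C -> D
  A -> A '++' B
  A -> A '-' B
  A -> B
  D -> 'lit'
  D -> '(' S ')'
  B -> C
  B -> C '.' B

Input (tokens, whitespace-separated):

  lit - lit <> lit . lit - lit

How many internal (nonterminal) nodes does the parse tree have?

21

[S [S [A [A [B [C [D lit]]]] - [B [C [D lit]]]]] <> [A [A [B [C [D lit]] . [B [C [D lit]]]]] - [B [C [D lit]]]]]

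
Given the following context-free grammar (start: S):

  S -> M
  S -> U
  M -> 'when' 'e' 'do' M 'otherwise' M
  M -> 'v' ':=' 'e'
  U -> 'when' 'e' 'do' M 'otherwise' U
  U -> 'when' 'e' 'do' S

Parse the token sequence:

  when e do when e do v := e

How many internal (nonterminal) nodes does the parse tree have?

[S [U when e do [S [U when e do [S [M v := e]]]]]]

6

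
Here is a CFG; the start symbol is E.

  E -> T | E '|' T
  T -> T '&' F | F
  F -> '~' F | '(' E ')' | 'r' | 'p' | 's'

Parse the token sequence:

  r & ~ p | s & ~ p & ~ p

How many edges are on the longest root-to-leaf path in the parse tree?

5

[E [E [T [T [F r]] & [F ~ [F p]]]] | [T [T [T [F s]] & [F ~ [F p]]] & [F ~ [F p]]]]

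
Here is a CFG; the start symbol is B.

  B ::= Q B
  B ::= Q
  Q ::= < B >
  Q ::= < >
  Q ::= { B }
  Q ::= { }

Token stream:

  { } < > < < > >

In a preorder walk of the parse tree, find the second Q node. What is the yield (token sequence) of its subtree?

< >

[B [Q { }] [B [Q < >] [B [Q < [B [Q < >]] >]]]]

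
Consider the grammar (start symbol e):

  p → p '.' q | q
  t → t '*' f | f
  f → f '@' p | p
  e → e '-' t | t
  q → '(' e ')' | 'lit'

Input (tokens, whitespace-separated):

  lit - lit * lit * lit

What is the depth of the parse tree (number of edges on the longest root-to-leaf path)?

[e [e [t [f [p [q lit]]]]] - [t [t [t [f [p [q lit]]]] * [f [p [q lit]]]] * [f [p [q lit]]]]]

7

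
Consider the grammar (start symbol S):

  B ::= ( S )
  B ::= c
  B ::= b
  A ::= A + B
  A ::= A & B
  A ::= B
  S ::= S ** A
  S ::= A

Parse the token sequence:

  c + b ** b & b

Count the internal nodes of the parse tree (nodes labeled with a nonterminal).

10

[S [S [A [A [B c]] + [B b]]] ** [A [A [B b]] & [B b]]]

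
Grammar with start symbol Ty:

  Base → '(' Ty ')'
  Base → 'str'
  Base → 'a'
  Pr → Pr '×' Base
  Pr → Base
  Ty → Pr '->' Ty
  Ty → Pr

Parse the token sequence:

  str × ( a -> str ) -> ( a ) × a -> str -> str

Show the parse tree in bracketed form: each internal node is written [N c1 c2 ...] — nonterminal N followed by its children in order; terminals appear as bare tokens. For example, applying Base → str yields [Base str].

[Ty [Pr [Pr [Base str]] × [Base ( [Ty [Pr [Base a]] -> [Ty [Pr [Base str]]]] )]] -> [Ty [Pr [Pr [Base ( [Ty [Pr [Base a]]] )]] × [Base a]] -> [Ty [Pr [Base str]] -> [Ty [Pr [Base str]]]]]]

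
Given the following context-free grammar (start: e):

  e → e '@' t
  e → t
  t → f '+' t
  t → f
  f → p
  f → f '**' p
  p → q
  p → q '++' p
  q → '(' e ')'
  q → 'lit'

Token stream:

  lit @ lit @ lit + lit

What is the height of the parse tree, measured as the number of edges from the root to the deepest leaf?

7

[e [e [e [t [f [p [q lit]]]]] @ [t [f [p [q lit]]]]] @ [t [f [p [q lit]]] + [t [f [p [q lit]]]]]]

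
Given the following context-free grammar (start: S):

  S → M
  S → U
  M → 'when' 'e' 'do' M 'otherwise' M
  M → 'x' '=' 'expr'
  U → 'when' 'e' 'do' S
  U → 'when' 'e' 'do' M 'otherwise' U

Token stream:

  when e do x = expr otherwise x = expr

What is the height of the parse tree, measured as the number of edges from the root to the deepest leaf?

[S [M when e do [M x = expr] otherwise [M x = expr]]]

3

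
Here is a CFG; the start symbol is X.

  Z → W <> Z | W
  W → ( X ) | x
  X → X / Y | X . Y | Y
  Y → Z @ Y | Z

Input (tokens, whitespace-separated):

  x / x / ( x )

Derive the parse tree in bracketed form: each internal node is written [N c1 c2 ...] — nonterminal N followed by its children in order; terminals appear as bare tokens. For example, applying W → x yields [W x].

X
X / Y
X / Y / Y
Y / Y / Y
Z / Y / Y
W / Y / Y
x / Y / Y
x / Z / Y
x / W / Y
x / x / Y
x / x / Z
x / x / W
x / x / ( X )
x / x / ( Y )
x / x / ( Z )
x / x / ( W )
x / x / ( x )

[X [X [X [Y [Z [W x]]]] / [Y [Z [W x]]]] / [Y [Z [W ( [X [Y [Z [W x]]]] )]]]]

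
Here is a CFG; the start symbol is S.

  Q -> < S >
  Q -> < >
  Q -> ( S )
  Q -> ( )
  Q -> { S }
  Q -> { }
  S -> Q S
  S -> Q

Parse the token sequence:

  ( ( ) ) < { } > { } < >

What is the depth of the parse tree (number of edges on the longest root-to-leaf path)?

5

[S [Q ( [S [Q ( )]] )] [S [Q < [S [Q { }]] >] [S [Q { }] [S [Q < >]]]]]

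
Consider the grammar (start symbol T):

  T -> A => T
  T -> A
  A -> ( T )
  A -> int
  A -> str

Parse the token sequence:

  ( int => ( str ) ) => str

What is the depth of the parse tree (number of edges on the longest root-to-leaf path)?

7

[T [A ( [T [A int] => [T [A ( [T [A str]] )]]] )] => [T [A str]]]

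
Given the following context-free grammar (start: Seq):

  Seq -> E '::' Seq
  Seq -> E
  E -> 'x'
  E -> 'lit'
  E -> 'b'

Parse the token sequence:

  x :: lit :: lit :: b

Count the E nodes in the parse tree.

4

[Seq [E x] :: [Seq [E lit] :: [Seq [E lit] :: [Seq [E b]]]]]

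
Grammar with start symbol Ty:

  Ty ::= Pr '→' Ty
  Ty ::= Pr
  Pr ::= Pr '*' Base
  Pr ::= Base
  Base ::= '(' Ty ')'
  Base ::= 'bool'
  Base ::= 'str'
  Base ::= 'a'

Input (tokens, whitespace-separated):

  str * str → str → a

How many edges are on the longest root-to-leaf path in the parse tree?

5

[Ty [Pr [Pr [Base str]] * [Base str]] → [Ty [Pr [Base str]] → [Ty [Pr [Base a]]]]]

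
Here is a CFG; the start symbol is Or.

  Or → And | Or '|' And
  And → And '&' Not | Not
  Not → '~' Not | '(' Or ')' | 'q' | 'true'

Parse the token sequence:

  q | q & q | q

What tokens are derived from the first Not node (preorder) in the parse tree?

q

[Or [Or [Or [And [Not q]]] | [And [And [Not q]] & [Not q]]] | [And [Not q]]]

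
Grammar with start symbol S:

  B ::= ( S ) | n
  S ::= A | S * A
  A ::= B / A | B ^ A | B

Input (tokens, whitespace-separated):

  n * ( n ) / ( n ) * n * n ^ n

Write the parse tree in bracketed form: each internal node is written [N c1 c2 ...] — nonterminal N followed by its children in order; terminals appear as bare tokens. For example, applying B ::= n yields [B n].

S
S * A
S * A * A
S * A * A * A
A * A * A * A
B * A * A * A
n * A * A * A
n * B / A * A * A
n * ( S ) / A * A * A
n * ( A ) / A * A * A
n * ( B ) / A * A * A
n * ( n ) / A * A * A
n * ( n ) / B * A * A
n * ( n ) / ( S ) * A * A
n * ( n ) / ( A ) * A * A
n * ( n ) / ( B ) * A * A
n * ( n ) / ( n ) * A * A
n * ( n ) / ( n ) * B * A
n * ( n ) / ( n ) * n * A
n * ( n ) / ( n ) * n * B ^ A
n * ( n ) / ( n ) * n * n ^ A
n * ( n ) / ( n ) * n * n ^ B
n * ( n ) / ( n ) * n * n ^ n

[S [S [S [S [A [B n]]] * [A [B ( [S [A [B n]]] )] / [A [B ( [S [A [B n]]] )]]]] * [A [B n]]] * [A [B n] ^ [A [B n]]]]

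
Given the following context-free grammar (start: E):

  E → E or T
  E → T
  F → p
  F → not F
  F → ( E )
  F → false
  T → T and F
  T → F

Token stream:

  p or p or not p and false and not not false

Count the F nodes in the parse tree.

[E [E [E [T [F p]]] or [T [F p]]] or [T [T [T [F not [F p]]] and [F false]] and [F not [F not [F false]]]]]

8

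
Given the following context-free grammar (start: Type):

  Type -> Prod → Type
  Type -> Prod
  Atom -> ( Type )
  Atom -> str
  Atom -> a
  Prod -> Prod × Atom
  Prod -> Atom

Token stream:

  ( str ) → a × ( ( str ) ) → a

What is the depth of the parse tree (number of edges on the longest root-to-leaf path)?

10

[Type [Prod [Atom ( [Type [Prod [Atom str]]] )]] → [Type [Prod [Prod [Atom a]] × [Atom ( [Type [Prod [Atom ( [Type [Prod [Atom str]]] )]]] )]] → [Type [Prod [Atom a]]]]]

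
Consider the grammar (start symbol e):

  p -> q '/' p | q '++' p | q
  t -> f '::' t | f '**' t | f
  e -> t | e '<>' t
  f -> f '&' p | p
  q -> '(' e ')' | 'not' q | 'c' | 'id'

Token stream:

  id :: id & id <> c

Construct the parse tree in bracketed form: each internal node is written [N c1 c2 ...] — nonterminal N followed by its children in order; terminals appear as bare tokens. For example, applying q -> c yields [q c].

e
e <> t
t <> t
f :: t <> t
p :: t <> t
q :: t <> t
id :: t <> t
id :: f <> t
id :: f & p <> t
id :: p & p <> t
id :: q & p <> t
id :: id & p <> t
id :: id & q <> t
id :: id & id <> t
id :: id & id <> f
id :: id & id <> p
id :: id & id <> q
id :: id & id <> c

[e [e [t [f [p [q id]]] :: [t [f [f [p [q id]]] & [p [q id]]]]]] <> [t [f [p [q c]]]]]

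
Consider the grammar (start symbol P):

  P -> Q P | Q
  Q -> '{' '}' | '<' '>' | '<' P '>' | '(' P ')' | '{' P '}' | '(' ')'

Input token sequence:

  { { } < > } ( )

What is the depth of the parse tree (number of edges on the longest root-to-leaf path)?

5

[P [Q { [P [Q { }] [P [Q < >]]] }] [P [Q ( )]]]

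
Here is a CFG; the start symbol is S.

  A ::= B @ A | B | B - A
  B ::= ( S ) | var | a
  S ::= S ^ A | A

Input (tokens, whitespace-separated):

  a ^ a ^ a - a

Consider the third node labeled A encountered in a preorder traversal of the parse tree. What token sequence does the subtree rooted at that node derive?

a - a

[S [S [S [A [B a]]] ^ [A [B a]]] ^ [A [B a] - [A [B a]]]]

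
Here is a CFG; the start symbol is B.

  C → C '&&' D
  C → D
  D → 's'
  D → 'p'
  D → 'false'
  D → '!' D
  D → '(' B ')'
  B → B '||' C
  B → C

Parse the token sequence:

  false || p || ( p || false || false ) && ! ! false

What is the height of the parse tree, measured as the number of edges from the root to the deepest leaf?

9

[B [B [B [C [D false]]] || [C [D p]]] || [C [C [D ( [B [B [B [C [D p]]] || [C [D false]]] || [C [D false]]] )]] && [D ! [D ! [D false]]]]]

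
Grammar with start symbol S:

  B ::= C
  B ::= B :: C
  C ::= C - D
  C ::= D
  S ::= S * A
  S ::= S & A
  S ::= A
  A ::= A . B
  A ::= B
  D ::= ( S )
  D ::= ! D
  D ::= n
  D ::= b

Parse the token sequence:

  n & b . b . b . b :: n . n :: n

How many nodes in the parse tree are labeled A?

[S [S [A [B [C [D n]]]]] & [A [A [A [A [A [B [C [D b]]]] . [B [C [D b]]]] . [B [C [D b]]]] . [B [B [C [D b]]] :: [C [D n]]]] . [B [B [C [D n]]] :: [C [D n]]]]]

6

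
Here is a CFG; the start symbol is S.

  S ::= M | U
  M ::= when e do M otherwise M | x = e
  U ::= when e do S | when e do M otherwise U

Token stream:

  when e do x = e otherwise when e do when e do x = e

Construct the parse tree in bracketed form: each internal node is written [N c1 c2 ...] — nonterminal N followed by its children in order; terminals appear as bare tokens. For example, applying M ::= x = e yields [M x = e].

[S [U when e do [M x = e] otherwise [U when e do [S [U when e do [S [M x = e]]]]]]]

S
U
when e do M otherwise U
when e do x = e otherwise U
when e do x = e otherwise when e do S
when e do x = e otherwise when e do U
when e do x = e otherwise when e do when e do S
when e do x = e otherwise when e do when e do M
when e do x = e otherwise when e do when e do x = e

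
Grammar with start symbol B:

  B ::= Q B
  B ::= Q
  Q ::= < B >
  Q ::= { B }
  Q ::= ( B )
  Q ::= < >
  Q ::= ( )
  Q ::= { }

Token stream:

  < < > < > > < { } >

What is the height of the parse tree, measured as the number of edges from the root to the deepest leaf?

5

[B [Q < [B [Q < >] [B [Q < >]]] >] [B [Q < [B [Q { }]] >]]]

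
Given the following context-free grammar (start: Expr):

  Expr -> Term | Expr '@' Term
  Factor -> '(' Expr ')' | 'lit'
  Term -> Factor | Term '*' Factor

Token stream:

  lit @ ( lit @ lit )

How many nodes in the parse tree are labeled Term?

[Expr [Expr [Term [Factor lit]]] @ [Term [Factor ( [Expr [Expr [Term [Factor lit]]] @ [Term [Factor lit]]] )]]]

4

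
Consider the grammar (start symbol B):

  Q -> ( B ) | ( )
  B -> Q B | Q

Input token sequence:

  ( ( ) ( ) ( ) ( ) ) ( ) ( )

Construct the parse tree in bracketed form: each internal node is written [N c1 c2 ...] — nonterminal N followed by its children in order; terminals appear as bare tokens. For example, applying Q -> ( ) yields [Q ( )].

[B [Q ( [B [Q ( )] [B [Q ( )] [B [Q ( )] [B [Q ( )]]]]] )] [B [Q ( )] [B [Q ( )]]]]

B
Q B
( B ) B
( Q B ) B
( ( ) B ) B
( ( ) Q B ) B
( ( ) ( ) B ) B
( ( ) ( ) Q B ) B
( ( ) ( ) ( ) B ) B
( ( ) ( ) ( ) Q ) B
( ( ) ( ) ( ) ( ) ) B
( ( ) ( ) ( ) ( ) ) Q B
( ( ) ( ) ( ) ( ) ) ( ) B
( ( ) ( ) ( ) ( ) ) ( ) Q
( ( ) ( ) ( ) ( ) ) ( ) ( )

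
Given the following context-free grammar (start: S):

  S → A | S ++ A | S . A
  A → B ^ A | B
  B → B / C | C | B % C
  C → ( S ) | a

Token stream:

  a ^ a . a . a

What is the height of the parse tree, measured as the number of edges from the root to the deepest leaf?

7

[S [S [S [A [B [C a]] ^ [A [B [C a]]]]] . [A [B [C a]]]] . [A [B [C a]]]]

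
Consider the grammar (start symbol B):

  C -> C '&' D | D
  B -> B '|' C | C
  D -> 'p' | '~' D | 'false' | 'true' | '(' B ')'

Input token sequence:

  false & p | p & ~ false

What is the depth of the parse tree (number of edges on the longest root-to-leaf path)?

[B [B [C [C [D false]] & [D p]]] | [C [C [D p]] & [D ~ [D false]]]]

5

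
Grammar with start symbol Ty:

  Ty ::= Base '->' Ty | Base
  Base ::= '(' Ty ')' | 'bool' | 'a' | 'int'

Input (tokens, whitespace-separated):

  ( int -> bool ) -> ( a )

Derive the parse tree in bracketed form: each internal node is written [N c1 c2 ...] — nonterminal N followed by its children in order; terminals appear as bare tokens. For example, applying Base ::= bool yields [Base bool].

Ty
Base -> Ty
( Ty ) -> Ty
( Base -> Ty ) -> Ty
( int -> Ty ) -> Ty
( int -> Base ) -> Ty
( int -> bool ) -> Ty
( int -> bool ) -> Base
( int -> bool ) -> ( Ty )
( int -> bool ) -> ( Base )
( int -> bool ) -> ( a )

[Ty [Base ( [Ty [Base int] -> [Ty [Base bool]]] )] -> [Ty [Base ( [Ty [Base a]] )]]]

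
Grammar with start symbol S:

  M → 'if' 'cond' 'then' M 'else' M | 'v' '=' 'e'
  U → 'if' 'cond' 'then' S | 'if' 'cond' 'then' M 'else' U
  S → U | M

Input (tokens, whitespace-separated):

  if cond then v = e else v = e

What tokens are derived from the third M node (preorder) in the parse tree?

v = e

[S [M if cond then [M v = e] else [M v = e]]]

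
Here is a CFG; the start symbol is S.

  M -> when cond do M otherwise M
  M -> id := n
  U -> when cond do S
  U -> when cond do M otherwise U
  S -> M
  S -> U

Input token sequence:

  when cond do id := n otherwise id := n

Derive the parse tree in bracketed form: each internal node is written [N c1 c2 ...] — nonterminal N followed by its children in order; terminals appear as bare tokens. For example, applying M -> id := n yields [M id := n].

S
M
when cond do M otherwise M
when cond do id := n otherwise M
when cond do id := n otherwise id := n

[S [M when cond do [M id := n] otherwise [M id := n]]]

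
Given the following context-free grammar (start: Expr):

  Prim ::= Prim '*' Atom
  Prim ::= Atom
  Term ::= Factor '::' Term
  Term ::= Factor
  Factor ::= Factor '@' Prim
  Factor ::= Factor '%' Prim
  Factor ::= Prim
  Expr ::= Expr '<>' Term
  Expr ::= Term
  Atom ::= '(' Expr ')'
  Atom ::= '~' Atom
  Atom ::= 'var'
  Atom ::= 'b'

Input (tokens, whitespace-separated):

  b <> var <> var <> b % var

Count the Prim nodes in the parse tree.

5

[Expr [Expr [Expr [Expr [Term [Factor [Prim [Atom b]]]]] <> [Term [Factor [Prim [Atom var]]]]] <> [Term [Factor [Prim [Atom var]]]]] <> [Term [Factor [Factor [Prim [Atom b]]] % [Prim [Atom var]]]]]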